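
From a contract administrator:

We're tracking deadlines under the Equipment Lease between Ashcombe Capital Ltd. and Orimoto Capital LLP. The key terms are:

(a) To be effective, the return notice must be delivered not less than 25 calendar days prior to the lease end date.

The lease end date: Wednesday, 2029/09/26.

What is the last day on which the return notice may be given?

2029/09/01

2029/09/26 minus 25 days is 2029/09/01.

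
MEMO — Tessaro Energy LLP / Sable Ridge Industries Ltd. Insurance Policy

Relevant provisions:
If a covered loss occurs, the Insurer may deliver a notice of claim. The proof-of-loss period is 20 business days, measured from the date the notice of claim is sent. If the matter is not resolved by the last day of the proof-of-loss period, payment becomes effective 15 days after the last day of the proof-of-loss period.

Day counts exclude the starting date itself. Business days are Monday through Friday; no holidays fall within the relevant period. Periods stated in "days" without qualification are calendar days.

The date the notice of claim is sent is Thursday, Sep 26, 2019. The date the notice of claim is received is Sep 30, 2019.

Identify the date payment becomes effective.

Nov 8, 2019

The last day of the proof-of-loss period: counting 20 business days from Thursday, Sep 26, 2019 (Sep 27, Sep 30, Oct 1, Oct 2, …, Oct 22, Oct 23, Oct 24, skipping weekends) reaches Thursday, Oct 24, 2019.
The date payment becomes effective: Oct 24, 2019 + 15 days = Nov 8, 2019.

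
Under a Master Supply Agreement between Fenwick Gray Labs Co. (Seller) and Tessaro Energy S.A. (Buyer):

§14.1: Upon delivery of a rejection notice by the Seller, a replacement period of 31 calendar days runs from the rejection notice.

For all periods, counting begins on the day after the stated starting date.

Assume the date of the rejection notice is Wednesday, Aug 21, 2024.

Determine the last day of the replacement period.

Sep 21, 2024

The last day of the replacement period: Aug 21, 2024 + 31 days = Sep 21, 2024.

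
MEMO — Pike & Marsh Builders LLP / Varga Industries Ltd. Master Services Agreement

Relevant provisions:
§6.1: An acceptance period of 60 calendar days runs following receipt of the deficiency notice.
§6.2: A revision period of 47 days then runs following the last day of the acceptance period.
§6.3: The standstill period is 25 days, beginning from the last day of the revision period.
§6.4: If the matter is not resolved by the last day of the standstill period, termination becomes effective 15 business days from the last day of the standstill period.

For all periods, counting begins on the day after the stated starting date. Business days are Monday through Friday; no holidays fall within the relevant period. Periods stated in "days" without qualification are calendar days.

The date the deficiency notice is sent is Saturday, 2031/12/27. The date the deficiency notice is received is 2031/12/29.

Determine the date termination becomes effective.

2032/05/28

Adding 60 calendar days to 2031/12/29 gives 2032/02/27, which is the last day of the acceptance period.
The last day of the revision period: 47 calendar days after 2032/02/27 is 2032/04/14.
Adding 25 calendar days to 2032/04/14 gives 2032/05/09, which is the last day of the standstill period.
The date termination becomes effective: counting 15 business days from Sunday, 2032/05/09 (May 10, May 11, May 12, May 13, …, May 26, May 27, May 28, skipping weekends) reaches Friday, 2032/05/28.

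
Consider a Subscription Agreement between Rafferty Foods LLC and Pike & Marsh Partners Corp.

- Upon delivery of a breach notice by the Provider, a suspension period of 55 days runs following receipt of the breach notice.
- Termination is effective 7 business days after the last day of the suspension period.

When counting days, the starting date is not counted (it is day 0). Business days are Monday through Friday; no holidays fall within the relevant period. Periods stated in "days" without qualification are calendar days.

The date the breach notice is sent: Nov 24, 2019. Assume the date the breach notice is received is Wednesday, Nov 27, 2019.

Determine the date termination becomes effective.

Jan 30, 2020

The last day of the suspension period: 55 calendar days after Nov 27, 2019 is Jan 21, 2020.
The date termination becomes effective: counting 7 business days from Tuesday, Jan 21, 2020 (Jan 22, Jan 23, Jan 24, Jan 27, Jan 28, Jan 29, Jan 30, skipping weekends) reaches Thursday, Jan 30, 2020.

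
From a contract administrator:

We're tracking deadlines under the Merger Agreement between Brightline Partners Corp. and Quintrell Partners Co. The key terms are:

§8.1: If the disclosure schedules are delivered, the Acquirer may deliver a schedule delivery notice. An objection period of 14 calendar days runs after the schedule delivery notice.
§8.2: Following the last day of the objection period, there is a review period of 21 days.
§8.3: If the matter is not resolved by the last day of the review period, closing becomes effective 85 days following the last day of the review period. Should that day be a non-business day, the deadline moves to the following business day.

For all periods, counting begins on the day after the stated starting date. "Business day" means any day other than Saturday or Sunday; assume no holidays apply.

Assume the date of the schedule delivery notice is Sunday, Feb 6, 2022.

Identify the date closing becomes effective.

The last day of the objection period: Feb 6, 2022 + 14 days = Feb 20, 2022.
The last day of the review period: 21 calendar days after Feb 20, 2022 is Mar 13, 2022.
The date closing becomes effective: Mar 13, 2022 + 85 days = Jun 6, 2022. Jun 6, 2022 is a Monday, so no roll-forward applies.

Jun 6, 2022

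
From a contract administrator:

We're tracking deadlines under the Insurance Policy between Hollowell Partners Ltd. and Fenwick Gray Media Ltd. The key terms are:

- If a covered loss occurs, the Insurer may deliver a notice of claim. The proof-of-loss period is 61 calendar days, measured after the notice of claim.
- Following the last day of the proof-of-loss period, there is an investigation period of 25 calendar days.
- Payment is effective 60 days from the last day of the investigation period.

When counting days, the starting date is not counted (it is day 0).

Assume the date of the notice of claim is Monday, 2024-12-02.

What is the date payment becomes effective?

2025-04-27

The last day of the proof-of-loss period: 2024-12-02 + 61 days = 2025-02-01.
The last day of the investigation period: 2025-02-01 + 25 days = 2025-02-26.
The date payment becomes effective: 2025-02-26 + 60 days = 2025-04-27.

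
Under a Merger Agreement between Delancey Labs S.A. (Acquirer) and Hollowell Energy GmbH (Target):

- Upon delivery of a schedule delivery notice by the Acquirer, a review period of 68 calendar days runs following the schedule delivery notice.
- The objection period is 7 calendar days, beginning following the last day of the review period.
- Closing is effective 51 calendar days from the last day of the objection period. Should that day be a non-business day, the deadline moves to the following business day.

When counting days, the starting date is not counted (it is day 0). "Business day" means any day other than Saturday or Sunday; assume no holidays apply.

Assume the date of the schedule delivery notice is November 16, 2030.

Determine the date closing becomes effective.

March 24, 2031

The last day of the review period: November 16, 2030 + 68 days = January 23, 2031.
The last day of the objection period: 7 calendar days after January 23, 2031 is January 30, 2031.
The date closing becomes effective: 51 calendar days after January 30, 2031 is March 22, 2031. That falls on a Saturday, so it rolls to the next business day, Monday, March 24, 2031.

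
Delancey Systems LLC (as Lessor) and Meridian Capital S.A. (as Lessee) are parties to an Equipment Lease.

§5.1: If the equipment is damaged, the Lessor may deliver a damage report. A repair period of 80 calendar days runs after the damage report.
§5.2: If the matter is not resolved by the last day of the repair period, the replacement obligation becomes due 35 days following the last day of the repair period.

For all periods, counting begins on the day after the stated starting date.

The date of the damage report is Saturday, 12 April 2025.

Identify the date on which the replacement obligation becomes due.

5 August 2025

The last day of the repair period: 80 calendar days after 12 April 2025 is 1 July 2025.
The date on which the replacement obligation becomes due: 35 calendar days after 1 July 2025 is 5 August 2025.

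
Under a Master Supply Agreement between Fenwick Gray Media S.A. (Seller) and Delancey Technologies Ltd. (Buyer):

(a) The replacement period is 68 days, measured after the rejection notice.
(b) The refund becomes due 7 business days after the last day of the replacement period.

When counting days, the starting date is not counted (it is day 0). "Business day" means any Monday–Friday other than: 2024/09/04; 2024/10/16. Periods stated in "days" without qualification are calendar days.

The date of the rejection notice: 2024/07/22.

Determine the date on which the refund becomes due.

The last day of the replacement period: 68 calendar days after 2024/07/22 is 2024/09/28.
From Saturday, 2024/09/28, 7 business days (Sep 30, Oct 1, Oct 2, Oct 3, Oct 4, Oct 7, Oct 8, skipping weekends) brings us to Tuesday, 2024/10/08, which is the date on which the refund becomes due.

2024/10/08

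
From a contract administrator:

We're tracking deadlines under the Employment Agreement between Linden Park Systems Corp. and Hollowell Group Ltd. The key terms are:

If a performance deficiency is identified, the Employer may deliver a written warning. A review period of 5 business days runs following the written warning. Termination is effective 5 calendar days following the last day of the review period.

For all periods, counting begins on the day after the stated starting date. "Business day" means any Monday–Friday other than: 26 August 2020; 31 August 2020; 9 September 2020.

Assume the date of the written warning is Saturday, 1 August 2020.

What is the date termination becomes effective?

12 August 2020

The last day of the review period: counting 5 business days from Saturday, 1 August 2020 (Aug 3, Aug 4, Aug 5, Aug 6, Aug 7, skipping weekends) reaches Friday, 7 August 2020.
Adding 5 calendar days to 7 August 2020 gives 12 August 2020, which is the date termination becomes effective.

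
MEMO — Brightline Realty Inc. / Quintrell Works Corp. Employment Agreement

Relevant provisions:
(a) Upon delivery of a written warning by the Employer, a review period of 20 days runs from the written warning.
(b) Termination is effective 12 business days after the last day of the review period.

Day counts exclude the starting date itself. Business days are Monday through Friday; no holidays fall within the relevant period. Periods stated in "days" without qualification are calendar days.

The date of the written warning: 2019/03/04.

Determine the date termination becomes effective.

The last day of the review period: 2019/03/04 + 20 days = 2019/03/24.
From Sunday, 2019/03/24, 12 business days (Mar 25, Mar 26, Mar 27, Mar 28, …, Apr 5, Apr 8, Apr 9, skipping weekends) brings us to Tuesday, 2019/04/09, which is the date termination becomes effective.

2019/04/09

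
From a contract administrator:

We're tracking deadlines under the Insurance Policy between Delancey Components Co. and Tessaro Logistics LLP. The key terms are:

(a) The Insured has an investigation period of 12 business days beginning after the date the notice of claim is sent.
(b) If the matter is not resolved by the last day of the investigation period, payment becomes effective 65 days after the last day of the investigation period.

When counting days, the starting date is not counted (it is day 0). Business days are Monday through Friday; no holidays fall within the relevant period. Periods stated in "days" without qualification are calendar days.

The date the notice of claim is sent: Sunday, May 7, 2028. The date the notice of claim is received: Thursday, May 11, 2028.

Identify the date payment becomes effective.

From Sunday, May 7, 2028, 12 business days (May 8, May 9, May 10, May 11, …, May 19, May 22, May 23, skipping weekends) brings us to Tuesday, May 23, 2028, which is the last day of the investigation period.
Adding 65 calendar days to May 23, 2028 gives July 27, 2028, which is the date payment becomes effective.

July 27, 2028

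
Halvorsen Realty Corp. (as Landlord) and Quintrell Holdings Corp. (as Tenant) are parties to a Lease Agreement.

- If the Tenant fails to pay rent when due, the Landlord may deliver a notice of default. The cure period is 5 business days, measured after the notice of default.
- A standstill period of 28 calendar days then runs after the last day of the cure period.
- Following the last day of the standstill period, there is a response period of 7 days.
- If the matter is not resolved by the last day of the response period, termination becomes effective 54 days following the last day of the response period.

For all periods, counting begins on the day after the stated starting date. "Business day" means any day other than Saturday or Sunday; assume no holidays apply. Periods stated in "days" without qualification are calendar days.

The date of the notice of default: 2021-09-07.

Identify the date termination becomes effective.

2021-12-12

From Tuesday, 2021-09-07, 5 business days (Sep 8, Sep 9, Sep 10, Sep 13, Sep 14, skipping weekends) brings us to Tuesday, 2021-09-14, which is the last day of the cure period.
Adding 28 calendar days to 2021-09-14 gives 2021-10-12, which is the last day of the standstill period.
The last day of the response period: 2021-10-12 + 7 days = 2021-10-19.
Adding 54 calendar days to 2021-10-19 gives 2021-12-12, which is the date termination becomes effective.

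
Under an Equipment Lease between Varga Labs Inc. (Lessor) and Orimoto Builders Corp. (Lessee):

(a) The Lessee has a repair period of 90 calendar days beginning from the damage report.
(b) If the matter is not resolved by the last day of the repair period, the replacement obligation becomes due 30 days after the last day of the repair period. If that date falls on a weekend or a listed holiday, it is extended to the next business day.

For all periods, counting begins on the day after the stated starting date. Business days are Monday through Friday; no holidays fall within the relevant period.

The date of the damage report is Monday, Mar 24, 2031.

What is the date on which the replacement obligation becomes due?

Jul 22, 2031

The last day of the repair period: 90 calendar days after Mar 24, 2031 is Jun 22, 2031.
The date on which the replacement obligation becomes due: 30 calendar days after Jun 22, 2031 is Jul 22, 2031. Jul 22, 2031 is a Tuesday, so no roll-forward applies.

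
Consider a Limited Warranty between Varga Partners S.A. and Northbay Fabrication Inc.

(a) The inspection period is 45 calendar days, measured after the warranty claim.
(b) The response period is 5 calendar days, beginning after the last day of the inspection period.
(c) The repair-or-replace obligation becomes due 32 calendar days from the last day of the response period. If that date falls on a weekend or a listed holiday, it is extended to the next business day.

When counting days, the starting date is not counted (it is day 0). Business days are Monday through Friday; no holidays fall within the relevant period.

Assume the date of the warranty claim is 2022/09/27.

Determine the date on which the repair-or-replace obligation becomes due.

2022/12/19

Adding 45 calendar days to 2022/09/27 gives 2022/11/11, which is the last day of the inspection period.
Adding 5 calendar days to 2022/11/11 gives 2022/11/16, which is the last day of the response period.
The date on which the repair-or-replace obligation becomes due: 32 calendar days after 2022/11/16 is 2022/12/18. That falls on a Sunday, so it rolls to the next business day, Monday, 2022/12/19.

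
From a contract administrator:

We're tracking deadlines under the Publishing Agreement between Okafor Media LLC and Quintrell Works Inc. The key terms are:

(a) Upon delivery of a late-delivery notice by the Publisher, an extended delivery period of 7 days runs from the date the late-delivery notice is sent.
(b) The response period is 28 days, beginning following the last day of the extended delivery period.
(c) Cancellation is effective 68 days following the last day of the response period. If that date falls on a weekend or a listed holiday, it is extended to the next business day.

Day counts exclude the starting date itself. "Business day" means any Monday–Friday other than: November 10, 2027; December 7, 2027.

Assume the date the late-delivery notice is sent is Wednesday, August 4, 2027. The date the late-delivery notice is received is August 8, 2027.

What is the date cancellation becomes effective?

November 15, 2027

The last day of the extended delivery period: August 4, 2027 + 7 days = August 11, 2027.
The last day of the response period: August 11, 2027 + 28 days = September 8, 2027.
The date cancellation becomes effective: September 8, 2027 + 68 days = November 15, 2027. November 15, 2027 is a Monday and is not a listed holiday, so no roll-forward applies.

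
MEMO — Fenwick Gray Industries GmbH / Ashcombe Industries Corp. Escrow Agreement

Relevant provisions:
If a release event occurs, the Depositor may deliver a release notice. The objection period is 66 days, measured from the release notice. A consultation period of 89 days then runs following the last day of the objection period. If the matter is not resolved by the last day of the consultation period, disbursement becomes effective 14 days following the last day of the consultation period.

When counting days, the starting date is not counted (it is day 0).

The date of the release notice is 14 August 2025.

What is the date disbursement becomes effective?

30 January 2026

Adding 66 calendar days to 14 August 2025 gives 19 October 2025, which is the last day of the objection period.
Adding 89 calendar days to 19 October 2025 gives 16 January 2026, which is the last day of the consultation period.
The date disbursement becomes effective: 16 January 2026 + 14 days = 30 January 2026.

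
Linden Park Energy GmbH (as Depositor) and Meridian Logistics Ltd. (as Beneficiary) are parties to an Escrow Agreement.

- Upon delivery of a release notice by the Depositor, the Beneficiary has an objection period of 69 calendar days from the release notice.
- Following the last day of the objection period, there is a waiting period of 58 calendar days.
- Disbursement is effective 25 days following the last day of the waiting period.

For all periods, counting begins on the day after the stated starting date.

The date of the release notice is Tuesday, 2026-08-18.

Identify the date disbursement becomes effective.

Adding 69 calendar days to 2026-08-18 gives 2026-10-26, which is the last day of the objection period.
The last day of the waiting period: 2026-10-26 + 58 days = 2026-12-23.
The date disbursement becomes effective: 2026-12-23 + 25 days = 2027-01-17.

2027-01-17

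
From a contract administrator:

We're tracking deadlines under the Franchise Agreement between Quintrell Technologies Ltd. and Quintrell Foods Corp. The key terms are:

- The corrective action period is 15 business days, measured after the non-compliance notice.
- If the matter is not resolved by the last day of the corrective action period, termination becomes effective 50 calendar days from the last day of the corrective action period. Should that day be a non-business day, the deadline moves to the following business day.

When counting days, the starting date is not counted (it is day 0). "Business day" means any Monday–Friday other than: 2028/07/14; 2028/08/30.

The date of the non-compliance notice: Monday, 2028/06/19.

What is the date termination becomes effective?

2028/08/29

From Monday, 2028/06/19, 15 business days (Jun 20, Jun 21, Jun 22, Jun 23, …, Jul 6, Jul 7, Jul 10, skipping weekends) brings us to Monday, 2028/07/10, which is the last day of the corrective action period.
The date termination becomes effective: 50 calendar days after 2028/07/10 is 2028/08/29. 2028/08/29 is a Tuesday and is not a listed holiday, so no roll-forward applies.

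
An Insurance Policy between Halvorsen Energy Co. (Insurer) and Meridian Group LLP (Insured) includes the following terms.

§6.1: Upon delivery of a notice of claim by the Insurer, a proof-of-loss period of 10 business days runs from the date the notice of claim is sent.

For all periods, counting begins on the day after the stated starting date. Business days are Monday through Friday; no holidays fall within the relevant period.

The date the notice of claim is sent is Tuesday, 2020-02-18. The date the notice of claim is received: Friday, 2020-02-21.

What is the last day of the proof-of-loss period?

From Tuesday, 2020-02-18, 10 business days (Feb 19, Feb 20, Feb 21, Feb 24, Feb 25, Feb 26, Feb 27, Feb 28, Mar 2, Mar 3, skipping weekends) brings us to Tuesday, 2020-03-03, which is the last day of the proof-of-loss period.

2020-03-03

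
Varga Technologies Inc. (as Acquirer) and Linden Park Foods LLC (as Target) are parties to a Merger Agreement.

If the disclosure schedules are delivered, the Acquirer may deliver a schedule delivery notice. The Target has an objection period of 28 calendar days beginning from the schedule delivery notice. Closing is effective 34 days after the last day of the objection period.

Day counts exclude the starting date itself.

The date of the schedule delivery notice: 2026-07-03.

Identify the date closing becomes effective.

The last day of the objection period: 28 calendar days after 2026-07-03 is 2026-07-31.
Adding 34 calendar days to 2026-07-31 gives 2026-09-03, which is the date closing becomes effective.

2026-09-03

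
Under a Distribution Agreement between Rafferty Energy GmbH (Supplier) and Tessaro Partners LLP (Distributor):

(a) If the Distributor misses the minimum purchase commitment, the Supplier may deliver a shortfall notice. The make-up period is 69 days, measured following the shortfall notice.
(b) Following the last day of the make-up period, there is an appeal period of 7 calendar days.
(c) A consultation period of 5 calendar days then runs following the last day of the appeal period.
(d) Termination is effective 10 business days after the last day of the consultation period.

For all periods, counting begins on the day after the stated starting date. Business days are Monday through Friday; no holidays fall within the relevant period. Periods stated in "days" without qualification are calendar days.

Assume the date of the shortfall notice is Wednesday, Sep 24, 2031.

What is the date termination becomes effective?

Dec 26, 2031

The last day of the make-up period: 69 calendar days after Sep 24, 2031 is Dec 2, 2031.
The last day of the appeal period: 7 calendar days after Dec 2, 2031 is Dec 9, 2031.
The last day of the consultation period: 5 calendar days after Dec 9, 2031 is Dec 14, 2031.
The date termination becomes effective: counting 10 business days from Sunday, Dec 14, 2031 (Dec 15, Dec 16, Dec 17, Dec 18, Dec 19, Dec 22, Dec 23, Dec 24, Dec 25, Dec 26, skipping weekends) reaches Friday, Dec 26, 2031.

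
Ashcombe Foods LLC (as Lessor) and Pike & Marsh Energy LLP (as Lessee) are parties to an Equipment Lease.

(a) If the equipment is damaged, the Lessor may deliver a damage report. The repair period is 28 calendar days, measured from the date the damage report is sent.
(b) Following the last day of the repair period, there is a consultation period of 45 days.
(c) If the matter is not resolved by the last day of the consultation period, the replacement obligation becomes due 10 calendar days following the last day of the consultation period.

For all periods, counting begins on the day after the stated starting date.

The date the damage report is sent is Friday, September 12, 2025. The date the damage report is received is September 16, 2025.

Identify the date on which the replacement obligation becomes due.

The last day of the repair period: 28 calendar days after September 12, 2025 is October 10, 2025.
The last day of the consultation period: October 10, 2025 + 45 days = November 24, 2025.
The date on which the replacement obligation becomes due: November 24, 2025 + 10 days = December 4, 2025.

December 4, 2025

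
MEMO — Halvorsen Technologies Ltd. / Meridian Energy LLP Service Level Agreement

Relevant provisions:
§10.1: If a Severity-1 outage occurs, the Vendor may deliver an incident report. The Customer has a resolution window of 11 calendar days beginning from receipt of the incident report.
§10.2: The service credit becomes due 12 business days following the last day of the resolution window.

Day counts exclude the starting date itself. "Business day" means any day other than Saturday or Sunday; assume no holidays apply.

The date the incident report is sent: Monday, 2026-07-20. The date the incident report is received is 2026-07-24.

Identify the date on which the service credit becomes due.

The last day of the resolution window: 2026-07-24 + 11 days = 2026-08-04.
From Tuesday, 2026-08-04, 12 business days (Aug 5, Aug 6, Aug 7, Aug 10, …, Aug 18, Aug 19, Aug 20, skipping weekends) brings us to Thursday, 2026-08-20, which is the date on which the service credit becomes due.

2026-08-20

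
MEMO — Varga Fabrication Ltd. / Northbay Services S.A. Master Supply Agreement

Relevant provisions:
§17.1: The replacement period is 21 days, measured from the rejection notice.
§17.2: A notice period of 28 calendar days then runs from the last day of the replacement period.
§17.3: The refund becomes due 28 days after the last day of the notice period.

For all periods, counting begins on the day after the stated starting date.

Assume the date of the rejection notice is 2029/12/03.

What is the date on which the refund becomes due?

2030/02/18

The last day of the replacement period: 2029/12/03 + 21 days = 2029/12/24.
The last day of the notice period: 2029/12/24 + 28 days = 2030/01/21.
The date on which the refund becomes due: 28 calendar days after 2030/01/21 is 2030/02/18.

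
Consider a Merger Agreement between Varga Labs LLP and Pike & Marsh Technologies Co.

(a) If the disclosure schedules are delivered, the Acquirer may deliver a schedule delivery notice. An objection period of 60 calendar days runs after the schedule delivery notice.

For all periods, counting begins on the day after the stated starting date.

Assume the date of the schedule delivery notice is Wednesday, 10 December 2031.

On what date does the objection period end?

8 February 2032

Adding 60 calendar days to 10 December 2031 gives 8 February 2032, which is the last day of the objection period.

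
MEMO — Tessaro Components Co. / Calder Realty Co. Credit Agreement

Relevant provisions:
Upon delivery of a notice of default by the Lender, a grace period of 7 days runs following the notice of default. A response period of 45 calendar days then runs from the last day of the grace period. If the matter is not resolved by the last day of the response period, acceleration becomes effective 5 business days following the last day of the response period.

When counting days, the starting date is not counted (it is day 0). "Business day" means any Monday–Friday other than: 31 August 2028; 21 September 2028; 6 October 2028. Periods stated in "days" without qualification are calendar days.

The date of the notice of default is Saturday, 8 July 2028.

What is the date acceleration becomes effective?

6 September 2028

The last day of the grace period: 8 July 2028 + 7 days = 15 July 2028.
The last day of the response period: 45 calendar days after 15 July 2028 is 29 August 2028.
From Tuesday, 29 August 2028, 5 business days (Aug 30, Sep 1, Sep 4, Sep 5, Sep 6, skipping weekends and the listed holiday on Aug 31) brings us to Wednesday, 6 September 2028, which is the date acceleration becomes effective.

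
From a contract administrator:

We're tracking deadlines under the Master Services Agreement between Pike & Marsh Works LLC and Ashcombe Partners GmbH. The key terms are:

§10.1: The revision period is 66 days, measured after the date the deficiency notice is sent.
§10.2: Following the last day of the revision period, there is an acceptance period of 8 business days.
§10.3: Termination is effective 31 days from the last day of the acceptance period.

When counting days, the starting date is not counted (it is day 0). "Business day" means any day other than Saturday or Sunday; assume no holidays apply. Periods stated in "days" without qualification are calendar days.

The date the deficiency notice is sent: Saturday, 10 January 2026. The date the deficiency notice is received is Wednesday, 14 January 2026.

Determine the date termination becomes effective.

The last day of the revision period: 10 January 2026 + 66 days = 17 March 2026.
The last day of the acceptance period: 8 business days after Tuesday, 17 March 2026, skipping weekends — Mar 18, Mar 19, Mar 20, Mar 23, Mar 24, Mar 25, Mar 26, Mar 27 — lands on Friday, 27 March 2026.
The date termination becomes effective: 31 calendar days after 27 March 2026 is 27 April 2026.

27 April 2026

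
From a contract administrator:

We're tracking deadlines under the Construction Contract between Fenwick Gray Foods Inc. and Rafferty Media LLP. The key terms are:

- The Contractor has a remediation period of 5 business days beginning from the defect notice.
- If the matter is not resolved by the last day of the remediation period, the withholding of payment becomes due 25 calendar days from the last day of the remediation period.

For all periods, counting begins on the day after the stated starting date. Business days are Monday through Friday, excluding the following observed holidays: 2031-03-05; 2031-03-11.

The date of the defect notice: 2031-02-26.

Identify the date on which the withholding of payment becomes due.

From Wednesday, 2031-02-26, 5 business days (Feb 27, Feb 28, Mar 3, Mar 4, Mar 6, skipping weekends and the listed holiday on Mar 5) brings us to Thursday, 2031-03-06, which is the last day of the remediation period.
The date on which the withholding of payment becomes due: 25 calendar days after 2031-03-06 is 2031-03-31.

2031-03-31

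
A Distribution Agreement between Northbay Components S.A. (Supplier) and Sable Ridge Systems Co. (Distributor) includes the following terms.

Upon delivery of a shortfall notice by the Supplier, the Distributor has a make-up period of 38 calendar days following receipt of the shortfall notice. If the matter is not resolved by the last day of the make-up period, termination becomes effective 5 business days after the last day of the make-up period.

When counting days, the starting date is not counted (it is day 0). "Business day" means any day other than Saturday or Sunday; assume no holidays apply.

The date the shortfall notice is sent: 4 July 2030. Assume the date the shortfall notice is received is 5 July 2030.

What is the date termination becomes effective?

19 August 2030

The last day of the make-up period: 38 calendar days after 5 July 2030 is 12 August 2030.
The date termination becomes effective: 5 business days after Monday, 12 August 2030, skipping weekends — Aug 13, Aug 14, Aug 15, Aug 16, Aug 19 — lands on Monday, 19 August 2030.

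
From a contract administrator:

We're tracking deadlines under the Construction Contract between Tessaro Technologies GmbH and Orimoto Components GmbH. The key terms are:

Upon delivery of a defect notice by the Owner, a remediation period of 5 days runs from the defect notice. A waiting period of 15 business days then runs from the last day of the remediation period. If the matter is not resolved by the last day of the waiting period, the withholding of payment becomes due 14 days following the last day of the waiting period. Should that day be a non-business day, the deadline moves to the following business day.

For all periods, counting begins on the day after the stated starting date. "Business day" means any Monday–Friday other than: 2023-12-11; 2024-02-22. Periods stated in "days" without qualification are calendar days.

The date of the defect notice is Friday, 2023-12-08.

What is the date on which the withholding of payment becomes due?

The last day of the remediation period: 2023-12-08 + 5 days = 2023-12-13.
From Wednesday, 2023-12-13, 15 business days (Dec 14, Dec 15, Dec 18, Dec 19, …, Jan 1, Jan 2, Jan 3, skipping weekends) brings us to Wednesday, 2024-01-03, which is the last day of the waiting period.
The date on which the withholding of payment becomes due: 14 calendar days after 2024-01-03 is 2024-01-17. 2024-01-17 is a Wednesday and is not a listed holiday, so no roll-forward applies.

2024-01-17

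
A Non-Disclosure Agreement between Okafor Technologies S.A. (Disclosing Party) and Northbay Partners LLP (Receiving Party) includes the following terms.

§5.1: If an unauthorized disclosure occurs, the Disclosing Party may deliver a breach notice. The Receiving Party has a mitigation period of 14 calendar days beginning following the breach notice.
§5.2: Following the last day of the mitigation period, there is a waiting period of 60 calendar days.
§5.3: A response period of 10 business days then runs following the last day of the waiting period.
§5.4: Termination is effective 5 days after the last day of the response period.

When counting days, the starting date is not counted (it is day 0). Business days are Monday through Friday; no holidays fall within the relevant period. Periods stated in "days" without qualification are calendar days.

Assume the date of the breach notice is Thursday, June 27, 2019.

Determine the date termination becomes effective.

Adding 14 calendar days to June 27, 2019 gives July 11, 2019, which is the last day of the mitigation period.
Adding 60 calendar days to July 11, 2019 gives September 9, 2019, which is the last day of the waiting period.
The last day of the response period: 10 business days after Monday, September 9, 2019, skipping weekends — Sep 10, Sep 11, Sep 12, Sep 13, Sep 16, Sep 17, Sep 18, Sep 19, Sep 20, Sep 23 — lands on Monday, September 23, 2019.
The date termination becomes effective: 5 calendar days after September 23, 2019 is September 28, 2019.

September 28, 2019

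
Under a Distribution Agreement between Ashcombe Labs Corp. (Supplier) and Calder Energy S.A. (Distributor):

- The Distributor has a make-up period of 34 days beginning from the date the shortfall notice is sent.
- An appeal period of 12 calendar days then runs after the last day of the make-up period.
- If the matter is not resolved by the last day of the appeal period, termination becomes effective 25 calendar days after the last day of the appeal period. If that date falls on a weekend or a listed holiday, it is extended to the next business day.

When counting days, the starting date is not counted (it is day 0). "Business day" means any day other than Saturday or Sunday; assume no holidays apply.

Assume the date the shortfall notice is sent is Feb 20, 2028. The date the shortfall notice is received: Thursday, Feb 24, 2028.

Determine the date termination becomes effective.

May 1, 2028

The last day of the make-up period: 34 calendar days after Feb 20, 2028 is Mar 25, 2028.
Adding 12 calendar days to Mar 25, 2028 gives Apr 6, 2028, which is the last day of the appeal period.
The date termination becomes effective: Apr 6, 2028 + 25 days = May 1, 2028. May 1, 2028 is a Monday, so no roll-forward applies.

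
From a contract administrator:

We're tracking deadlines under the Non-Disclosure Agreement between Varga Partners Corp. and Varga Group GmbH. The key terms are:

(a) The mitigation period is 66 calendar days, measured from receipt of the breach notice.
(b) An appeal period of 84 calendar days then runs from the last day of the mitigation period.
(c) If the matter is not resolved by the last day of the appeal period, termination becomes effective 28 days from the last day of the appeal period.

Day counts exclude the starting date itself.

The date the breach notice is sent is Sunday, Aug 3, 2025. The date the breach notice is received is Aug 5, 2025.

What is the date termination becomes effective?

Jan 30, 2026

Adding 66 calendar days to Aug 5, 2025 gives Oct 10, 2025, which is the last day of the mitigation period.
The last day of the appeal period: Oct 10, 2025 + 84 days = Jan 2, 2026.
The date termination becomes effective: 28 calendar days after Jan 2, 2026 is Jan 30, 2026.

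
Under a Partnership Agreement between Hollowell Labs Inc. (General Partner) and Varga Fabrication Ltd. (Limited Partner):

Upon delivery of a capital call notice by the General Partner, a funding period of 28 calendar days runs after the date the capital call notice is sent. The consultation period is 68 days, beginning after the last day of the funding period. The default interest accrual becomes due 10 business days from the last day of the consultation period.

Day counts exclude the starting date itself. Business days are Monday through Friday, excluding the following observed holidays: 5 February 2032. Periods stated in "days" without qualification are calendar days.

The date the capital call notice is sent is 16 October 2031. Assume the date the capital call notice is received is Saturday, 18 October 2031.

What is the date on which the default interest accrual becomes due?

The last day of the funding period: 16 October 2031 + 28 days = 13 November 2031.
Adding 68 calendar days to 13 November 2031 gives 20 January 2032, which is the last day of the consultation period.
From Tuesday, 20 January 2032, 10 business days (Jan 21, Jan 22, Jan 23, Jan 26, Jan 27, Jan 28, Jan 29, Jan 30, Feb 2, Feb 3, skipping weekends) brings us to Tuesday, 3 February 2032, which is the date on which the default interest accrual becomes due.

3 February 2032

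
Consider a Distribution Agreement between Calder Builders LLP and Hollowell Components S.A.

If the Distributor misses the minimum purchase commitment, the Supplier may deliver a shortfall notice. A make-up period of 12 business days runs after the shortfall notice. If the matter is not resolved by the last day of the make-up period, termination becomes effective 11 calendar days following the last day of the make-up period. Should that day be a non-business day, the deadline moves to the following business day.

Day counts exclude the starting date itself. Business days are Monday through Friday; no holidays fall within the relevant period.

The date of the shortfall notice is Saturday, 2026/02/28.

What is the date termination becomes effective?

The last day of the make-up period: 12 business days after Saturday, 2026/02/28, skipping weekends — Mar 2, Mar 3, Mar 4, Mar 5, …, Mar 13, Mar 16, Mar 17 — lands on Tuesday, 2026/03/17.
The date termination becomes effective: 2026/03/17 + 11 days = 2026/03/28. That falls on a Saturday, so it rolls to the next business day, Monday, 2026/03/30.

2026/03/30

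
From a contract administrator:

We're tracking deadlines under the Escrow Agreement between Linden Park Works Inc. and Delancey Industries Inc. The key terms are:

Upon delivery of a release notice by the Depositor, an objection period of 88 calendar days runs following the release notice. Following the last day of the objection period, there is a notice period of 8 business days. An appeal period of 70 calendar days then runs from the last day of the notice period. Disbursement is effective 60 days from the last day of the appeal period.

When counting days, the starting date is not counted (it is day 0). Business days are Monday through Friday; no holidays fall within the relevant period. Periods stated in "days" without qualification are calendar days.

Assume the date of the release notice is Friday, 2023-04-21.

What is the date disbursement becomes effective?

The last day of the objection period: 88 calendar days after 2023-04-21 is 2023-07-18.
From Tuesday, 2023-07-18, 8 business days (Jul 19, Jul 20, Jul 21, Jul 24, Jul 25, Jul 26, Jul 27, Jul 28, skipping weekends) brings us to Friday, 2023-07-28, which is the last day of the notice period.
The last day of the appeal period: 2023-07-28 + 70 days = 2023-10-06.
The date disbursement becomes effective: 2023-10-06 + 60 days = 2023-12-05.

2023-12-05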